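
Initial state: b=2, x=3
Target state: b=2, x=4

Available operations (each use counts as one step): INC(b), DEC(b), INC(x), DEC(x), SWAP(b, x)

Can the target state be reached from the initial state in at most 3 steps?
Yes

Path (1 step): INC(x)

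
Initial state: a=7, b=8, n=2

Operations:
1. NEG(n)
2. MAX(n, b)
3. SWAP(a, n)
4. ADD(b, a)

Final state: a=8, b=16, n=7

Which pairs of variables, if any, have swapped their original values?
None

Comparing initial and final values:
n: 2 → 7
b: 8 → 16
a: 7 → 8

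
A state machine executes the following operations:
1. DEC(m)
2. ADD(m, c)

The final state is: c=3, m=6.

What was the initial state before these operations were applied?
c=3, m=4

Working backwards:
Final state: c=3, m=6
Before step 2 (ADD(m, c)): c=3, m=3
Before step 1 (DEC(m)): c=3, m=4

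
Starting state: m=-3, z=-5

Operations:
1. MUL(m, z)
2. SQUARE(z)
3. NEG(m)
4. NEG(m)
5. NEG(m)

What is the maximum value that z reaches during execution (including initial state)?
25

Values of z at each step:
Initial: z = -5
After step 1: z = -5
After step 2: z = 25 ← maximum
After step 3: z = 25
After step 4: z = 25
After step 5: z = 25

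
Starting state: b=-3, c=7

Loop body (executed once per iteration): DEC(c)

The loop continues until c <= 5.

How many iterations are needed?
2

Tracing iterations:
Initial: b=-3, c=7
After iteration 1: b=-3, c=6
After iteration 2: b=-3, c=5
c <= 5 now holds, so the loop exits after 2 iterations.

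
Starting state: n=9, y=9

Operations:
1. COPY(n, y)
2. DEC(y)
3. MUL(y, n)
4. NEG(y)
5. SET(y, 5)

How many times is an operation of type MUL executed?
1

Counting MUL operations:
Step 3: MUL(y, n) ← MUL
Total: 1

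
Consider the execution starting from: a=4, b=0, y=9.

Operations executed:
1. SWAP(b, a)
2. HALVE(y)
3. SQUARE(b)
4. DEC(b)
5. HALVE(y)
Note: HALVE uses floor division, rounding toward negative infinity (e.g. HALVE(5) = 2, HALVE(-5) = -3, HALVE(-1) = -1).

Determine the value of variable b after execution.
b = 15

Tracing execution:
Step 1: SWAP(b, a) → b = 4
Step 2: HALVE(y) → b = 4
Step 3: SQUARE(b) → b = 16
Step 4: DEC(b) → b = 15
Step 5: HALVE(y) → b = 15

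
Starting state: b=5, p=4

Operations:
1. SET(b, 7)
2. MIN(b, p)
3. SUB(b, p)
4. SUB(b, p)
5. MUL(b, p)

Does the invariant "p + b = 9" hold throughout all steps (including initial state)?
No, violated after step 1

The invariant is violated after step 1.

State at each step:
Initial: b=5, p=4
After step 1: b=7, p=4
After step 2: b=4, p=4
After step 3: b=0, p=4
After step 4: b=-4, p=4
After step 5: b=-16, p=4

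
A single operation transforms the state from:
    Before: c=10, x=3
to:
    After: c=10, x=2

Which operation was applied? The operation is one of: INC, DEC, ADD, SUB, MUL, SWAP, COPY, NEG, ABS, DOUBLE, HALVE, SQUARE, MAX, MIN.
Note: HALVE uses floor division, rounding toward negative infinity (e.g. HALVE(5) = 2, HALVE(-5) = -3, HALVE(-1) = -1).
DEC(x)

Analyzing the change:
Before: c=10, x=3
After: c=10, x=2
Variable x changed from 3 to 2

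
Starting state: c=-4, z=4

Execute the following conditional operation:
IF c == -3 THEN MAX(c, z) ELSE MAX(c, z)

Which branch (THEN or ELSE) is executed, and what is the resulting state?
Branch: ELSE, Final state: c=4, z=4

Evaluating condition: c == -3
c = -4
Condition is False, so ELSE branch executes
After MAX(c, z): c=4, z=4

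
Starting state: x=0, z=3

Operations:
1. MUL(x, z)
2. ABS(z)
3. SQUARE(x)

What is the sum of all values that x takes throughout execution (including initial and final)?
0

Values of x at each step:
Initial: x = 0
After step 1: x = 0
After step 2: x = 0
After step 3: x = 0
Sum = 0 + 0 + 0 + 0 = 0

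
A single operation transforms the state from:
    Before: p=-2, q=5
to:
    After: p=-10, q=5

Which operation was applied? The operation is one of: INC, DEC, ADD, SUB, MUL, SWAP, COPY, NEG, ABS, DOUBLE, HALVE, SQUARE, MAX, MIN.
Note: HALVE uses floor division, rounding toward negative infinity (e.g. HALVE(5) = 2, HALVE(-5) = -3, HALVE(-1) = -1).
MUL(p, q)

Analyzing the change:
Before: p=-2, q=5
After: p=-10, q=5
Variable p changed from -2 to -10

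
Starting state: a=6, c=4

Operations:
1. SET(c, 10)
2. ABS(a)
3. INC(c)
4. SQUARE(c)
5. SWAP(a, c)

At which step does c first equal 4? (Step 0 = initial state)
Step 0

Tracing c:
Initial: c = 4 ← first occurrence
After step 1: c = 10
After step 2: c = 10
After step 3: c = 11
After step 4: c = 121
After step 5: c = 6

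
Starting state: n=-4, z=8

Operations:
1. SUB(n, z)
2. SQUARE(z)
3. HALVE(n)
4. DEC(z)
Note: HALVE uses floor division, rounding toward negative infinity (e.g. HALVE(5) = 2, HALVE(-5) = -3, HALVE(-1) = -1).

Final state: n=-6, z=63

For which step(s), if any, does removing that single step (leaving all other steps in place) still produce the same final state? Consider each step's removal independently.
None - removing any single step changes the final result

Testing removal of each single step:
Without step 1: final = n=-2, z=63 (different)
Without step 2: final = n=-6, z=7 (different)
Without step 3: final = n=-12, z=63 (different)
Without step 4: final = n=-6, z=64 (different)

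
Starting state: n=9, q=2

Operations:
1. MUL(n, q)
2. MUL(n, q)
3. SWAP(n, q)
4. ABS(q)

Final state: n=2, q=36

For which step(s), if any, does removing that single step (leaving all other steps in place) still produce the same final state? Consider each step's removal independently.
Step(s) 4

Testing removal of each single step:
Without step 1: final = n=2, q=18 (different)
Without step 2: final = n=2, q=18 (different)
Without step 3: final = n=36, q=2 (different)
Without step 4: final = n=2, q=36 (same)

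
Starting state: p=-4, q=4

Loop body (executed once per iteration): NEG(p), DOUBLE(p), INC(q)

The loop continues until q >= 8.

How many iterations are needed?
4

Tracing iterations:
Initial: p=-4, q=4
After iteration 1: p=8, q=5
After iteration 2: p=-16, q=6
After iteration 3: p=32, q=7
After iteration 4: p=-64, q=8
q >= 8 now holds, so the loop exits after 4 iterations.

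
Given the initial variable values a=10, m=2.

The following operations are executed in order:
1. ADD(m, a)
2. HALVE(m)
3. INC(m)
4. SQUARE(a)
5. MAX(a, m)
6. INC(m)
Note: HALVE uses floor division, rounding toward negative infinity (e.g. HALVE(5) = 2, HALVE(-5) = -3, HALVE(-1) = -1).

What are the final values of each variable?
{a: 100, m: 8}

Step-by-step execution:
Initial: a=10, m=2
After step 1 (ADD(m, a)): a=10, m=12
After step 2 (HALVE(m)): a=10, m=6
After step 3 (INC(m)): a=10, m=7
After step 4 (SQUARE(a)): a=100, m=7
After step 5 (MAX(a, m)): a=100, m=7
After step 6 (INC(m)): a=100, m=8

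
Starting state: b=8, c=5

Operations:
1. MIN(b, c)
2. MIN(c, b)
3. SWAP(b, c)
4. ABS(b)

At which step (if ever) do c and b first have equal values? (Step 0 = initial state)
Step 1

c and b first become equal after step 1.

Comparing values at each step:
Initial: c=5, b=8
After step 1: c=5, b=5 ← equal!
After step 2: c=5, b=5 ← equal!
After step 3: c=5, b=5 ← equal!
After step 4: c=5, b=5 ← equal!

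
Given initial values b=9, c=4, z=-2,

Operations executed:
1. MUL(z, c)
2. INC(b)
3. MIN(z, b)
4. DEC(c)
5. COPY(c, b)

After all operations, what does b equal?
b = 10

Tracing execution:
Step 1: MUL(z, c) → b = 9
Step 2: INC(b) → b = 10
Step 3: MIN(z, b) → b = 10
Step 4: DEC(c) → b = 10
Step 5: COPY(c, b) → b = 10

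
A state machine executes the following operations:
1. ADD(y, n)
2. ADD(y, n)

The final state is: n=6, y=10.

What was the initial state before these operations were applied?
n=6, y=-2

Working backwards:
Final state: n=6, y=10
Before step 2 (ADD(y, n)): n=6, y=4
Before step 1 (ADD(y, n)): n=6, y=-2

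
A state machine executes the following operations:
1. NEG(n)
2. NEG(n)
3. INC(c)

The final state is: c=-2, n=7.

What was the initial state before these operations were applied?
c=-3, n=7

Working backwards:
Final state: c=-2, n=7
Before step 3 (INC(c)): c=-3, n=7
Before step 2 (NEG(n)): c=-3, n=-7
Before step 1 (NEG(n)): c=-3, n=7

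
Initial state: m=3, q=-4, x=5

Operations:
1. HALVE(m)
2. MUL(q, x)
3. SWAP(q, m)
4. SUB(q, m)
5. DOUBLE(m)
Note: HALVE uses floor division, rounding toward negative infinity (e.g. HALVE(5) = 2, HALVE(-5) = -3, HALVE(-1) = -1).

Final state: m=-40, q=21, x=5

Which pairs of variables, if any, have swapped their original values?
None

Comparing initial and final values:
x: 5 → 5
q: -4 → 21
m: 3 → -40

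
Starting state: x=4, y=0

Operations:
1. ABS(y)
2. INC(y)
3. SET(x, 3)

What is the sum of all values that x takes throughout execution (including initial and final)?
15

Values of x at each step:
Initial: x = 4
After step 1: x = 4
After step 2: x = 4
After step 3: x = 3
Sum = 4 + 4 + 4 + 3 = 15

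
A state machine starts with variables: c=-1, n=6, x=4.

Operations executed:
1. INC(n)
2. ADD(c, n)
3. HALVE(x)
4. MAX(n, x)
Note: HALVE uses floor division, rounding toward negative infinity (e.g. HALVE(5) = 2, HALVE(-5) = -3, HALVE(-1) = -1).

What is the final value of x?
x = 2

Tracing execution:
Step 1: INC(n) → x = 4
Step 2: ADD(c, n) → x = 4
Step 3: HALVE(x) → x = 2
Step 4: MAX(n, x) → x = 2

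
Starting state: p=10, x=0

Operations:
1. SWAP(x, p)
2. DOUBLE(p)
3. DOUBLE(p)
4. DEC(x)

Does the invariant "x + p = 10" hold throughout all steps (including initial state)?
No, violated after step 4

The invariant is violated after step 4.

State at each step:
Initial: p=10, x=0
After step 1: p=0, x=10
After step 2: p=0, x=10
After step 3: p=0, x=10
After step 4: p=0, x=9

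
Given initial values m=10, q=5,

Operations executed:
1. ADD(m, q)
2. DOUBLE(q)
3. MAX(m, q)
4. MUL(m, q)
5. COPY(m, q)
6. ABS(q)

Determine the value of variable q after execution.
q = 10

Tracing execution:
Step 1: ADD(m, q) → q = 5
Step 2: DOUBLE(q) → q = 10
Step 3: MAX(m, q) → q = 10
Step 4: MUL(m, q) → q = 10
Step 5: COPY(m, q) → q = 10
Step 6: ABS(q) → q = 10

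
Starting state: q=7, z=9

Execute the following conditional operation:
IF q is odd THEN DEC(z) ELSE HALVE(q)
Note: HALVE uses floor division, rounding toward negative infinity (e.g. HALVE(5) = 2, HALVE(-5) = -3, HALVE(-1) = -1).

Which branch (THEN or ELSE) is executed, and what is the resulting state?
Branch: THEN, Final state: q=7, z=8

Evaluating condition: q is odd
Condition is True, so THEN branch executes
After DEC(z): q=7, z=8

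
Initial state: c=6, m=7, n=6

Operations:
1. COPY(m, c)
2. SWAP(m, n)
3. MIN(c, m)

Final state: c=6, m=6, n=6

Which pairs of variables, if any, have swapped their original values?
None

Comparing initial and final values:
m: 7 → 6
c: 6 → 6
n: 6 → 6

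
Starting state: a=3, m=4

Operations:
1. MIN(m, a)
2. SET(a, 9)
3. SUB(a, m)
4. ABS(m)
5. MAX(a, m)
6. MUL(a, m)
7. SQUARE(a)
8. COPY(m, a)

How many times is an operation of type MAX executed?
1

Counting MAX operations:
Step 5: MAX(a, m) ← MAX
Total: 1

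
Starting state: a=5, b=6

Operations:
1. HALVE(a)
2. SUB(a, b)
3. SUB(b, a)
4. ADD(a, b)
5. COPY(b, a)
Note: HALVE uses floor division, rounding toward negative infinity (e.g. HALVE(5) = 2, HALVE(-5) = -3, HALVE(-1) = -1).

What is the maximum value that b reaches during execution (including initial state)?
10

Values of b at each step:
Initial: b = 6
After step 1: b = 6
After step 2: b = 6
After step 3: b = 10 ← maximum
After step 4: b = 10
After step 5: b = 6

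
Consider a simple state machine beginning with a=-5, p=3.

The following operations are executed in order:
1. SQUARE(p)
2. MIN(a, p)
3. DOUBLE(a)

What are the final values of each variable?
{a: -10, p: 9}

Step-by-step execution:
Initial: a=-5, p=3
After step 1 (SQUARE(p)): a=-5, p=9
After step 2 (MIN(a, p)): a=-5, p=9
After step 3 (DOUBLE(a)): a=-10, p=9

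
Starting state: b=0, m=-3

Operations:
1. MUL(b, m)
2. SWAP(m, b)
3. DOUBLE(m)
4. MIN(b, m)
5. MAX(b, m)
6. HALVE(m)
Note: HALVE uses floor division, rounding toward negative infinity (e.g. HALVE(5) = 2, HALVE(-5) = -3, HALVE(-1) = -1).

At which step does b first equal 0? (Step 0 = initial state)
Step 0

Tracing b:
Initial: b = 0 ← first occurrence
After step 1: b = 0
After step 2: b = -3
After step 3: b = -3
After step 4: b = -3
After step 5: b = 0
After step 6: b = 0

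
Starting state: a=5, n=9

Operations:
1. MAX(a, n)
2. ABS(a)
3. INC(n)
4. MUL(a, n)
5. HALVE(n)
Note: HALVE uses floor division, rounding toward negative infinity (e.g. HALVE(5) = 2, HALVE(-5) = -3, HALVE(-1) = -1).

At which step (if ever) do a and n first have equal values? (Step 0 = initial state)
Step 1

a and n first become equal after step 1.

Comparing values at each step:
Initial: a=5, n=9
After step 1: a=9, n=9 ← equal!
After step 2: a=9, n=9 ← equal!
After step 3: a=9, n=10
After step 4: a=90, n=10
After step 5: a=90, n=5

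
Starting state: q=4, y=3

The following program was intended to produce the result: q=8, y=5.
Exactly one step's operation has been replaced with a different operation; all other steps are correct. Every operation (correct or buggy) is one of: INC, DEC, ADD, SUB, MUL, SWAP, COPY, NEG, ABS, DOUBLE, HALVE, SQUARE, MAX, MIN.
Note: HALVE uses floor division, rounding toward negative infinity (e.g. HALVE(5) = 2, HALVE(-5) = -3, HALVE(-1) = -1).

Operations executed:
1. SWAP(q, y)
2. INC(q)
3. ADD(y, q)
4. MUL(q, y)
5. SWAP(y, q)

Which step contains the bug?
Step 4

Trace with buggy code:
Initial: q=4, y=3
After step 1: q=3, y=4
After step 2: q=4, y=4
After step 3: q=4, y=8
After step 4: q=32, y=8
After step 5: q=8, y=32
Actual final q=8, y=32 ≠ expected q=8, y=5.
Step 4 is the only position where a single-operation replacement can produce the expected result.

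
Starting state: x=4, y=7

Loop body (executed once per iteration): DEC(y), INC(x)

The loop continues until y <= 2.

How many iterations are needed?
5

Tracing iterations:
Initial: x=4, y=7
After iteration 1: x=5, y=6
After iteration 2: x=6, y=5
After iteration 3: x=7, y=4
After iteration 4: x=8, y=3
After iteration 5: x=9, y=2
y <= 2 now holds, so the loop exits after 5 iterations.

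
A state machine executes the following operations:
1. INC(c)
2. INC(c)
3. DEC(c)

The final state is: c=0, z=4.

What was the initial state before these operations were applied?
c=-1, z=4

Working backwards:
Final state: c=0, z=4
Before step 3 (DEC(c)): c=1, z=4
Before step 2 (INC(c)): c=0, z=4
Before step 1 (INC(c)): c=-1, z=4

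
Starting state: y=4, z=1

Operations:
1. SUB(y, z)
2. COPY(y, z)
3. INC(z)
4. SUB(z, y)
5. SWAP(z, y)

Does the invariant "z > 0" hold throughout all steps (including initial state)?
Yes

The invariant holds at every step.

State at each step:
Initial: y=4, z=1
After step 1: y=3, z=1
After step 2: y=1, z=1
After step 3: y=1, z=2
After step 4: y=1, z=1
After step 5: y=1, z=1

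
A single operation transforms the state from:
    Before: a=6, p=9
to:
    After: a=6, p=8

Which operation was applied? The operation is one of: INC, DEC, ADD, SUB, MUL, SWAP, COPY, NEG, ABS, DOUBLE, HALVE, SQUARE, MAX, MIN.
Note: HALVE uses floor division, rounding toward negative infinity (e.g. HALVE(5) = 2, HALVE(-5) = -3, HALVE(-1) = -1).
DEC(p)

Analyzing the change:
Before: a=6, p=9
After: a=6, p=8
Variable p changed from 9 to 8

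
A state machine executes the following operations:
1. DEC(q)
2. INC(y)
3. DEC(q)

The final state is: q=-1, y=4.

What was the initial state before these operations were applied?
q=1, y=3

Working backwards:
Final state: q=-1, y=4
Before step 3 (DEC(q)): q=0, y=4
Before step 2 (INC(y)): q=0, y=3
Before step 1 (DEC(q)): q=1, y=3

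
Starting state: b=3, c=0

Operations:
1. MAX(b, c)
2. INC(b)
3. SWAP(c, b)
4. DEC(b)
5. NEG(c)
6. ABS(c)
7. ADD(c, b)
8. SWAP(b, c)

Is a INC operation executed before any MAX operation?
No

First INC: step 2
First MAX: step 1
Since 2 > 1, MAX comes first.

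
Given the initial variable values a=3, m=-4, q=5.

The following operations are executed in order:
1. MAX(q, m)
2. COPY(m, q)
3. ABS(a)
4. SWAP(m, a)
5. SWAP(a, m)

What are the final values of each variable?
{a: 3, m: 5, q: 5}

Step-by-step execution:
Initial: a=3, m=-4, q=5
After step 1 (MAX(q, m)): a=3, m=-4, q=5
After step 2 (COPY(m, q)): a=3, m=5, q=5
After step 3 (ABS(a)): a=3, m=5, q=5
After step 4 (SWAP(m, a)): a=5, m=3, q=5
After step 5 (SWAP(a, m)): a=3, m=5, q=5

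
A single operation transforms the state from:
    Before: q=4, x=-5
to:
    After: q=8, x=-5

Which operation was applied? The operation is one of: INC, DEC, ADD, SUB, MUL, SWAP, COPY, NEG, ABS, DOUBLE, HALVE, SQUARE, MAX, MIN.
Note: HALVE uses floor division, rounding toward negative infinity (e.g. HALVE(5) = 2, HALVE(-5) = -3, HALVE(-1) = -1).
DOUBLE(q)

Analyzing the change:
Before: q=4, x=-5
After: q=8, x=-5
Variable q changed from 4 to 8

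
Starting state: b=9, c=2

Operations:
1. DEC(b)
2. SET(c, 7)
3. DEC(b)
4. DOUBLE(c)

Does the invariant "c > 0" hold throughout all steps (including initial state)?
Yes

The invariant holds at every step.

State at each step:
Initial: b=9, c=2
After step 1: b=8, c=2
After step 2: b=8, c=7
After step 3: b=7, c=7
After step 4: b=7, c=14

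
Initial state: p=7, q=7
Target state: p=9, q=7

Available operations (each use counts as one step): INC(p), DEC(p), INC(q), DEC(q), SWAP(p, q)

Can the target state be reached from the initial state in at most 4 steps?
Yes

Path (2 steps): INC(p) → INC(p)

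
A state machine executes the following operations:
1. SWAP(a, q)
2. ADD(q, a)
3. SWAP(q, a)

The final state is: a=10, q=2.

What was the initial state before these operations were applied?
a=8, q=2

Working backwards:
Final state: a=10, q=2
Before step 3 (SWAP(q, a)): a=2, q=10
Before step 2 (ADD(q, a)): a=2, q=8
Before step 1 (SWAP(a, q)): a=8, q=2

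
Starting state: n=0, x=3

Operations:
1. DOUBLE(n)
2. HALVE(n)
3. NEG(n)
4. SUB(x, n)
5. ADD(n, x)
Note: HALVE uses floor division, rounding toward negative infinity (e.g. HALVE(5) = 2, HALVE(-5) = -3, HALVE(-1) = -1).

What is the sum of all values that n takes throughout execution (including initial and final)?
3

Values of n at each step:
Initial: n = 0
After step 1: n = 0
After step 2: n = 0
After step 3: n = 0
After step 4: n = 0
After step 5: n = 3
Sum = 0 + 0 + 0 + 0 + 0 + 3 = 3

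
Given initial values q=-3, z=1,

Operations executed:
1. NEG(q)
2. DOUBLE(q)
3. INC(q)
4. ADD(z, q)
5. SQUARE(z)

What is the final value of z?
z = 64

Tracing execution:
Step 1: NEG(q) → z = 1
Step 2: DOUBLE(q) → z = 1
Step 3: INC(q) → z = 1
Step 4: ADD(z, q) → z = 8
Step 5: SQUARE(z) → z = 64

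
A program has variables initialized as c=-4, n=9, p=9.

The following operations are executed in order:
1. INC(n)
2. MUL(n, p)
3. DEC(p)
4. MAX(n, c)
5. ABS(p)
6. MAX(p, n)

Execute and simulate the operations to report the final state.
{c: -4, n: 90, p: 90}

Step-by-step execution:
Initial: c=-4, n=9, p=9
After step 1 (INC(n)): c=-4, n=10, p=9
After step 2 (MUL(n, p)): c=-4, n=90, p=9
After step 3 (DEC(p)): c=-4, n=90, p=8
After step 4 (MAX(n, c)): c=-4, n=90, p=8
After step 5 (ABS(p)): c=-4, n=90, p=8
After step 6 (MAX(p, n)): c=-4, n=90, p=90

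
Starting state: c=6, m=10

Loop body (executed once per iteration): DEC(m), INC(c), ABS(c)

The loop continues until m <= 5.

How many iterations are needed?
5

Tracing iterations:
Initial: c=6, m=10
After iteration 1: c=7, m=9
After iteration 2: c=8, m=8
After iteration 3: c=9, m=7
After iteration 4: c=10, m=6
After iteration 5: c=11, m=5
m <= 5 now holds, so the loop exits after 5 iterations.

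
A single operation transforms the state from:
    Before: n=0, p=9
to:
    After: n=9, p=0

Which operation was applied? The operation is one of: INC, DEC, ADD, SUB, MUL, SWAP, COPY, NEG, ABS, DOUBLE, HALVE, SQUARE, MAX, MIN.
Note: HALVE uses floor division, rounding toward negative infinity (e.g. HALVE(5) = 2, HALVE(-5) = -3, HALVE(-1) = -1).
SWAP(n, p)

Analyzing the change:
Before: n=0, p=9
After: n=9, p=0
Variable n changed from 0 to 9
Variable p changed from 9 to 0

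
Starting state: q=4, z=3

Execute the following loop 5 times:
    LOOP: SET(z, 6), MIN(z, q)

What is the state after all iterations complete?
q=4, z=4

Iteration trace:
Start: q=4, z=3
After iteration 1: q=4, z=4
After iteration 2: q=4, z=4
After iteration 3: q=4, z=4
After iteration 4: q=4, z=4
After iteration 5: q=4, z=4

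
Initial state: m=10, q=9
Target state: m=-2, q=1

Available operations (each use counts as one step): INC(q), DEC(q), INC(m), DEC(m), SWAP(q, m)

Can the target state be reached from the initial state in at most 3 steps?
No

The target state cannot be reached within 3 steps.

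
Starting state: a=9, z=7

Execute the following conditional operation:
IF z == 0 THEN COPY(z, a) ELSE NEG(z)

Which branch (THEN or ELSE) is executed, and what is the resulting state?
Branch: ELSE, Final state: a=9, z=-7

Evaluating condition: z == 0
z = 7
Condition is False, so ELSE branch executes
After NEG(z): a=9, z=-7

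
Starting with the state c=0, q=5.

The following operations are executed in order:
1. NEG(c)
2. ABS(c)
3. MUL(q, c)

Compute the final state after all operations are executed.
{c: 0, q: 0}

Step-by-step execution:
Initial: c=0, q=5
After step 1 (NEG(c)): c=0, q=5
After step 2 (ABS(c)): c=0, q=5
After step 3 (MUL(q, c)): c=0, q=0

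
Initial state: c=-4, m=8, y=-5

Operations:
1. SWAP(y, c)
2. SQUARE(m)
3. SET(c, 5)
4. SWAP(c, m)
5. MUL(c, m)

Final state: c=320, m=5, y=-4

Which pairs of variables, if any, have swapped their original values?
None

Comparing initial and final values:
y: -5 → -4
c: -4 → 320
m: 8 → 5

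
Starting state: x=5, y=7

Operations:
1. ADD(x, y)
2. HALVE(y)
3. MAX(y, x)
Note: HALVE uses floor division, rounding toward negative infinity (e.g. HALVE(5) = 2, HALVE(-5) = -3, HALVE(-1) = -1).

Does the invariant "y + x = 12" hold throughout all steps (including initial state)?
No, violated after step 1

The invariant is violated after step 1.

State at each step:
Initial: x=5, y=7
After step 1: x=12, y=7
After step 2: x=12, y=3
After step 3: x=12, y=12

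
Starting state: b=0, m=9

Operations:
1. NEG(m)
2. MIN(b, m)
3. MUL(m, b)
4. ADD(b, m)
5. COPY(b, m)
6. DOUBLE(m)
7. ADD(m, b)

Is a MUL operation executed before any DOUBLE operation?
Yes

First MUL: step 3
First DOUBLE: step 6
Since 3 < 6, MUL comes first.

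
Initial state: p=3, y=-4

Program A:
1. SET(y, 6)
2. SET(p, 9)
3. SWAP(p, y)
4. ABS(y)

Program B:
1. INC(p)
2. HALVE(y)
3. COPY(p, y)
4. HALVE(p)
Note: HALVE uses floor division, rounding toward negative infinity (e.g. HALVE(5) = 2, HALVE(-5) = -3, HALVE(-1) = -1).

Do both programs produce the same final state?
No

Program A final state: p=6, y=9
Program B final state: p=-1, y=-2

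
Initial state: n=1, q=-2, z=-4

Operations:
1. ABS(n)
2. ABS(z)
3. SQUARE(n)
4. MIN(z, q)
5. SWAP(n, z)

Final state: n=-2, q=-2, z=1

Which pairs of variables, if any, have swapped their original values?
None

Comparing initial and final values:
q: -2 → -2
z: -4 → 1
n: 1 → -2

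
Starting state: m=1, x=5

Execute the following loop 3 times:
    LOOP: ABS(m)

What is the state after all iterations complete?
m=1, x=5

Iteration trace:
Start: m=1, x=5
After iteration 1: m=1, x=5
After iteration 2: m=1, x=5
After iteration 3: m=1, x=5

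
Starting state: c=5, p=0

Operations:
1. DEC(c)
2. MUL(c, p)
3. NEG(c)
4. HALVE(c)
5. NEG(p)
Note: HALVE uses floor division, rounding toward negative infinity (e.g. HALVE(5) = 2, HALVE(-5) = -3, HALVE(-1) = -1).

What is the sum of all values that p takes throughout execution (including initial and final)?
0

Values of p at each step:
Initial: p = 0
After step 1: p = 0
After step 2: p = 0
After step 3: p = 0
After step 4: p = 0
After step 5: p = 0
Sum = 0 + 0 + 0 + 0 + 0 + 0 = 0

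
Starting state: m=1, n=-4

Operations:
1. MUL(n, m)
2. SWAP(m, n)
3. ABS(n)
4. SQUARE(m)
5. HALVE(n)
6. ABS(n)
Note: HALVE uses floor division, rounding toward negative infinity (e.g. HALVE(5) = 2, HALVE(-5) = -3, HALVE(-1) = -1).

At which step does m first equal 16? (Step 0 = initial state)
Step 4

Tracing m:
Initial: m = 1
After step 1: m = 1
After step 2: m = -4
After step 3: m = -4
After step 4: m = 16 ← first occurrence
After step 5: m = 16
After step 6: m = 16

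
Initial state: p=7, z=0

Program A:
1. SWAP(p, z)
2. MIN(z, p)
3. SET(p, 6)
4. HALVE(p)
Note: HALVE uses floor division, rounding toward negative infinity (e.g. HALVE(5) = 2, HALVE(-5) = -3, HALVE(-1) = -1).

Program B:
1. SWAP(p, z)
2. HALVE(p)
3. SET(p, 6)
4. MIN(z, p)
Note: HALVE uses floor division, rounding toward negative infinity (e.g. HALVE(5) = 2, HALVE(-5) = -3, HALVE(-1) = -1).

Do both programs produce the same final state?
No

Program A final state: p=3, z=0
Program B final state: p=6, z=6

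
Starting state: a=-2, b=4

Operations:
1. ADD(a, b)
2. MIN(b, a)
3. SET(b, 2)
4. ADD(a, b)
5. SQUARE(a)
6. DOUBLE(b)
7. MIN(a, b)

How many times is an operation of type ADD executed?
2

Counting ADD operations:
Step 1: ADD(a, b) ← ADD
Step 4: ADD(a, b) ← ADD
Total: 2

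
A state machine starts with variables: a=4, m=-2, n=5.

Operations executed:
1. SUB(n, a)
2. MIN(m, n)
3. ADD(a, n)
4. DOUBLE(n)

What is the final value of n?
n = 2

Tracing execution:
Step 1: SUB(n, a) → n = 1
Step 2: MIN(m, n) → n = 1
Step 3: ADD(a, n) → n = 1
Step 4: DOUBLE(n) → n = 2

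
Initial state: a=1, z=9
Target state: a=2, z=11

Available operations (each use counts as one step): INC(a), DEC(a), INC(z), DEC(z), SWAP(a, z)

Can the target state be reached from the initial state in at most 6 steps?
Yes

Path (3 steps): INC(a) → INC(z) → INC(z)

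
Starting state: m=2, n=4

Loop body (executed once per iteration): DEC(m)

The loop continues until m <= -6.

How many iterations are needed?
8

Tracing iterations:
Initial: m=2, n=4
After iteration 1: m=1, n=4
After iteration 2: m=0, n=4
After iteration 3: m=-1, n=4
After iteration 4: m=-2, n=4
After iteration 5: m=-3, n=4
After iteration 6: m=-4, n=4
After iteration 7: m=-5, n=4
After iteration 8: m=-6, n=4
m <= -6 now holds, so the loop exits after 8 iterations.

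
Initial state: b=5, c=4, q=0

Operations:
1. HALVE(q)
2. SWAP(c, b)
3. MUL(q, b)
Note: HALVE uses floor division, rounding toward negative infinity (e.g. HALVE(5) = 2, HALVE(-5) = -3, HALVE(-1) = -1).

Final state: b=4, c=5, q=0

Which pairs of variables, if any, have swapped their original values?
(b, c)

Comparing initial and final values:
q: 0 → 0
b: 5 → 4
c: 4 → 5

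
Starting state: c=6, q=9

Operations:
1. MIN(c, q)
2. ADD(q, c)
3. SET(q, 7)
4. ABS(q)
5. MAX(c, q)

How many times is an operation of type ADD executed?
1

Counting ADD operations:
Step 2: ADD(q, c) ← ADD
Total: 1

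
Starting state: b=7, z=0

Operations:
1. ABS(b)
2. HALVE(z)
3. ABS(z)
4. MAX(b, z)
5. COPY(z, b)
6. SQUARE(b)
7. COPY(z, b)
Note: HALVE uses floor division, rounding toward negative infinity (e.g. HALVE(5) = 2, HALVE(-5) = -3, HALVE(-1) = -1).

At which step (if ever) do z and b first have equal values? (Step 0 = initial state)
Step 5

z and b first become equal after step 5.

Comparing values at each step:
Initial: z=0, b=7
After step 1: z=0, b=7
After step 2: z=0, b=7
After step 3: z=0, b=7
After step 4: z=0, b=7
After step 5: z=7, b=7 ← equal!
After step 6: z=7, b=49
After step 7: z=49, b=49 ← equal!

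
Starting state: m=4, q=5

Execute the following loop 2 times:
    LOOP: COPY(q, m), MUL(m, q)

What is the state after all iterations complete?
m=256, q=16

Iteration trace:
Start: m=4, q=5
After iteration 1: m=16, q=4
After iteration 2: m=256, q=16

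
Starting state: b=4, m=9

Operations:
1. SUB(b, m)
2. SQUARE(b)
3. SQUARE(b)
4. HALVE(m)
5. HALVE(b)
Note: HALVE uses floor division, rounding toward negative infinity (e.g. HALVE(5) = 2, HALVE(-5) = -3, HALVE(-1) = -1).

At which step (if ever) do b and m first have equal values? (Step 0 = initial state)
Never

b and m never become equal during execution.

Comparing values at each step:
Initial: b=4, m=9
After step 1: b=-5, m=9
After step 2: b=25, m=9
After step 3: b=625, m=9
After step 4: b=625, m=4
After step 5: b=312, m=4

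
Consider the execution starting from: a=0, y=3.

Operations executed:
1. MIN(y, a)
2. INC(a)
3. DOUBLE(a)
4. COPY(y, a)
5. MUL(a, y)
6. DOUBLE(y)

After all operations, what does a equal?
a = 4

Tracing execution:
Step 1: MIN(y, a) → a = 0
Step 2: INC(a) → a = 1
Step 3: DOUBLE(a) → a = 2
Step 4: COPY(y, a) → a = 2
Step 5: MUL(a, y) → a = 4
Step 6: DOUBLE(y) → a = 4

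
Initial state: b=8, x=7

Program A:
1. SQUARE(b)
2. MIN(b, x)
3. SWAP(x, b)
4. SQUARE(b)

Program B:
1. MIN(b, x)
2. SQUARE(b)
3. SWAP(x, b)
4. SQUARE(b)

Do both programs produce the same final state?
No

Program A final state: b=49, x=7
Program B final state: b=49, x=49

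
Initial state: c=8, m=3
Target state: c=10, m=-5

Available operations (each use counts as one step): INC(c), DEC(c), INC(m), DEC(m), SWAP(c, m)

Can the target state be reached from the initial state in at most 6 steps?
No

The target state cannot be reached within 6 steps.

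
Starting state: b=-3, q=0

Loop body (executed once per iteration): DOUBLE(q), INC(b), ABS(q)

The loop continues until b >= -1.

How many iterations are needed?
2

Tracing iterations:
Initial: b=-3, q=0
After iteration 1: b=-2, q=0
After iteration 2: b=-1, q=0
b >= -1 now holds, so the loop exits after 2 iterations.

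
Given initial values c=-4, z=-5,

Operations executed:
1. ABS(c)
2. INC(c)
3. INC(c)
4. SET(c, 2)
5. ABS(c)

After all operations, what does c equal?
c = 2

Tracing execution:
Step 1: ABS(c) → c = 4
Step 2: INC(c) → c = 5
Step 3: INC(c) → c = 6
Step 4: SET(c, 2) → c = 2
Step 5: ABS(c) → c = 2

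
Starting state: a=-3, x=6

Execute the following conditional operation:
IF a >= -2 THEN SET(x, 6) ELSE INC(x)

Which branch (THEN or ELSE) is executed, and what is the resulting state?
Branch: ELSE, Final state: a=-3, x=7

Evaluating condition: a >= -2
a = -3
Condition is False, so ELSE branch executes
After INC(x): a=-3, x=7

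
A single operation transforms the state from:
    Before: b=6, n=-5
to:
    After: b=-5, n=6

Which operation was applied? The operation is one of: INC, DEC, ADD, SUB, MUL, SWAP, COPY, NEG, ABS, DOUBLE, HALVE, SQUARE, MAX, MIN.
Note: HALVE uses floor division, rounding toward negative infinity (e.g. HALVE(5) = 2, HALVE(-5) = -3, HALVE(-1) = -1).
SWAP(n, b)

Analyzing the change:
Before: b=6, n=-5
After: b=-5, n=6
Variable n changed from -5 to 6
Variable b changed from 6 to -5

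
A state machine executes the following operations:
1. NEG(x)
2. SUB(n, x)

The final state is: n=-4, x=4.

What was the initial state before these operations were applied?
n=0, x=-4

Working backwards:
Final state: n=-4, x=4
Before step 2 (SUB(n, x)): n=0, x=4
Before step 1 (NEG(x)): n=0, x=-4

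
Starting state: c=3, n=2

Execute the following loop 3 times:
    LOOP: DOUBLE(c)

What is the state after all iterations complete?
c=24, n=2

Iteration trace:
Start: c=3, n=2
After iteration 1: c=6, n=2
After iteration 2: c=12, n=2
After iteration 3: c=24, n=2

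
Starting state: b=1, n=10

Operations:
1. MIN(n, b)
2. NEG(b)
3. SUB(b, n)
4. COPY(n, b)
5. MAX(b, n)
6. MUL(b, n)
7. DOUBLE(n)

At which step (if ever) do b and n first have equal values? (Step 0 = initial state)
Step 1

b and n first become equal after step 1.

Comparing values at each step:
Initial: b=1, n=10
After step 1: b=1, n=1 ← equal!
After step 2: b=-1, n=1
After step 3: b=-2, n=1
After step 4: b=-2, n=-2 ← equal!
After step 5: b=-2, n=-2 ← equal!
After step 6: b=4, n=-2
After step 7: b=4, n=-4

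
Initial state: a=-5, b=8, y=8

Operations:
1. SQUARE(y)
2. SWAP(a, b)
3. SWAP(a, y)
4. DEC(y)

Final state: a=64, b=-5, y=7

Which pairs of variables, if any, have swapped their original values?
None

Comparing initial and final values:
a: -5 → 64
b: 8 → -5
y: 8 → 7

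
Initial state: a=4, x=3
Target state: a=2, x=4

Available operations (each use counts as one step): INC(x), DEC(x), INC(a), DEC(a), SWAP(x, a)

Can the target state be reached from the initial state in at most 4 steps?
Yes

Path (2 steps): DEC(x) → SWAP(x, a)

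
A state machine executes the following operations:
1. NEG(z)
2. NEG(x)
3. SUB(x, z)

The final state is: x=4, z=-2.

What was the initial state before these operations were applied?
x=-2, z=2

Working backwards:
Final state: x=4, z=-2
Before step 3 (SUB(x, z)): x=2, z=-2
Before step 2 (NEG(x)): x=-2, z=-2
Before step 1 (NEG(z)): x=-2, z=2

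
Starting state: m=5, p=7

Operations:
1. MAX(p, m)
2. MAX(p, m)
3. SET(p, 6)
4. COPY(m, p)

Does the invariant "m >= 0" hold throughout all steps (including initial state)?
Yes

The invariant holds at every step.

State at each step:
Initial: m=5, p=7
After step 1: m=5, p=7
After step 2: m=5, p=7
After step 3: m=5, p=6
After step 4: m=6, p=6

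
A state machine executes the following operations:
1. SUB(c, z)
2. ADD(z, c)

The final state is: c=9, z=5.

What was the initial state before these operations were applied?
c=5, z=-4

Working backwards:
Final state: c=9, z=5
Before step 2 (ADD(z, c)): c=9, z=-4
Before step 1 (SUB(c, z)): c=5, z=-4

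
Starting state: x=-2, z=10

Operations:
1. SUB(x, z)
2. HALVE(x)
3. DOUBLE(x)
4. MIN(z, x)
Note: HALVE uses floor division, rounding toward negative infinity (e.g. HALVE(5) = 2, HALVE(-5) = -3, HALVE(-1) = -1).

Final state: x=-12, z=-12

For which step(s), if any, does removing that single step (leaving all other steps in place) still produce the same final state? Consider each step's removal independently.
None - removing any single step changes the final result

Testing removal of each single step:
Without step 1: final = x=-2, z=-2 (different)
Without step 2: final = x=-24, z=-24 (different)
Without step 3: final = x=-6, z=-6 (different)
Without step 4: final = x=-12, z=10 (different)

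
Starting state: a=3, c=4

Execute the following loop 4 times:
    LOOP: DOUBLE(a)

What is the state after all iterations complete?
a=48, c=4

Iteration trace:
Start: a=3, c=4
After iteration 1: a=6, c=4
After iteration 2: a=12, c=4
After iteration 3: a=24, c=4
After iteration 4: a=48, c=4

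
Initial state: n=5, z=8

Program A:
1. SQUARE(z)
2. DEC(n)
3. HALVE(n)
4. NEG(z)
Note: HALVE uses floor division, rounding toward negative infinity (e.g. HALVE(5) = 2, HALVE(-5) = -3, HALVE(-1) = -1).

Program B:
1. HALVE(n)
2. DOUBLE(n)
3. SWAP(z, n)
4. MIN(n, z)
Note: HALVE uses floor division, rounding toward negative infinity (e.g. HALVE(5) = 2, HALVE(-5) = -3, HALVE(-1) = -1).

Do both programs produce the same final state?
No

Program A final state: n=2, z=-64
Program B final state: n=4, z=4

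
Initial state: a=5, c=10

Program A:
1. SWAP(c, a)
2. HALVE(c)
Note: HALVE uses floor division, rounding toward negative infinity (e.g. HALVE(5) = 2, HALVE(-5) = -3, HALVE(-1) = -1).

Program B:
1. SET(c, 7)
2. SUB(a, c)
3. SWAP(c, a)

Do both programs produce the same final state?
No

Program A final state: a=10, c=2
Program B final state: a=7, c=-2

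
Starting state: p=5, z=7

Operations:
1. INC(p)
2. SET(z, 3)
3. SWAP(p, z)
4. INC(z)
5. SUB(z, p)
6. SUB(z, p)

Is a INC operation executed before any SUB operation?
Yes

First INC: step 1
First SUB: step 5
Since 1 < 5, INC comes first.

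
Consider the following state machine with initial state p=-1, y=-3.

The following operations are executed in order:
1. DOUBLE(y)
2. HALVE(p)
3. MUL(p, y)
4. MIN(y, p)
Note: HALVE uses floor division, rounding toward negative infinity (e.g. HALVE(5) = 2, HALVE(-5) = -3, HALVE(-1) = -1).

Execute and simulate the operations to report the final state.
{p: 6, y: -6}

Step-by-step execution:
Initial: p=-1, y=-3
After step 1 (DOUBLE(y)): p=-1, y=-6
After step 2 (HALVE(p)): p=-1, y=-6
After step 3 (MUL(p, y)): p=6, y=-6
After step 4 (MIN(y, p)): p=6, y=-6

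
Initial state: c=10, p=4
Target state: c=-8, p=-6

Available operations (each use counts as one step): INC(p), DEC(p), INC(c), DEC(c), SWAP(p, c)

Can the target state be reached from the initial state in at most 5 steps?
No

The target state cannot be reached within 5 steps.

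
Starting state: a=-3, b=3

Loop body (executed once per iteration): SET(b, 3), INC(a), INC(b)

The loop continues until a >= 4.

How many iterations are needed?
7

Tracing iterations:
Initial: a=-3, b=3
After iteration 1: a=-2, b=4
After iteration 2: a=-1, b=4
After iteration 3: a=0, b=4
After iteration 4: a=1, b=4
After iteration 5: a=2, b=4
After iteration 6: a=3, b=4
After iteration 7: a=4, b=4
a >= 4 now holds, so the loop exits after 7 iterations.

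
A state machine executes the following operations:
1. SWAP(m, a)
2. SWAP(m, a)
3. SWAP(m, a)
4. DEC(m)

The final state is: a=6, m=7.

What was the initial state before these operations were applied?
a=8, m=6

Working backwards:
Final state: a=6, m=7
Before step 4 (DEC(m)): a=6, m=8
Before step 3 (SWAP(m, a)): a=8, m=6
Before step 2 (SWAP(m, a)): a=6, m=8
Before step 1 (SWAP(m, a)): a=8, m=6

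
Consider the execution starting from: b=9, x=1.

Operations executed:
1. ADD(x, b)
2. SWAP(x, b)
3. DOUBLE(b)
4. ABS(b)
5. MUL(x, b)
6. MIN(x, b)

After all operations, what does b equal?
b = 20

Tracing execution:
Step 1: ADD(x, b) → b = 9
Step 2: SWAP(x, b) → b = 10
Step 3: DOUBLE(b) → b = 20
Step 4: ABS(b) → b = 20
Step 5: MUL(x, b) → b = 20
Step 6: MIN(x, b) → b = 20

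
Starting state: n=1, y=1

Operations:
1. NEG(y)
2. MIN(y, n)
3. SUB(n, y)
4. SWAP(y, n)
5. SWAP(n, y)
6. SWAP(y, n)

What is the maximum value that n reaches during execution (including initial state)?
2

Values of n at each step:
Initial: n = 1
After step 1: n = 1
After step 2: n = 1
After step 3: n = 2 ← maximum
After step 4: n = -1
After step 5: n = 2
After step 6: n = -1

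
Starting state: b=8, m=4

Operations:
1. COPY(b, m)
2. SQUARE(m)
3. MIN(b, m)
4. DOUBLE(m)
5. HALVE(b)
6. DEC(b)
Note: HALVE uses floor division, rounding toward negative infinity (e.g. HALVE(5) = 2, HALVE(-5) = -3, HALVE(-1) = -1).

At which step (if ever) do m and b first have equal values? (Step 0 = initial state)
Step 1

m and b first become equal after step 1.

Comparing values at each step:
Initial: m=4, b=8
After step 1: m=4, b=4 ← equal!
After step 2: m=16, b=4
After step 3: m=16, b=4
After step 4: m=32, b=4
After step 5: m=32, b=2
After step 6: m=32, b=1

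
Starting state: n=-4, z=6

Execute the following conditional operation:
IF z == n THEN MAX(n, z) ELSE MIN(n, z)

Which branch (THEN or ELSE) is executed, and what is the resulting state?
Branch: ELSE, Final state: n=-4, z=6

Evaluating condition: z == n
z = 6, n = -4
Condition is False, so ELSE branch executes
After MIN(n, z): n=-4, z=6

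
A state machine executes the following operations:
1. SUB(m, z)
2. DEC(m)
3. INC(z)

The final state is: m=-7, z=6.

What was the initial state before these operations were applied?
m=-1, z=5

Working backwards:
Final state: m=-7, z=6
Before step 3 (INC(z)): m=-7, z=5
Before step 2 (DEC(m)): m=-6, z=5
Before step 1 (SUB(m, z)): m=-1, z=5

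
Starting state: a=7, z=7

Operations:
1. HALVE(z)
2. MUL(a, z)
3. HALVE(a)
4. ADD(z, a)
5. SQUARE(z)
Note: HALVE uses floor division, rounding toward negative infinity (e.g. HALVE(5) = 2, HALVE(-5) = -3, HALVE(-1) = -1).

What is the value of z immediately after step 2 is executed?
z = 3

Tracing z through execution:
Initial: z = 7
After step 1 (HALVE(z)): z = 3
After step 2 (MUL(a, z)): z = 3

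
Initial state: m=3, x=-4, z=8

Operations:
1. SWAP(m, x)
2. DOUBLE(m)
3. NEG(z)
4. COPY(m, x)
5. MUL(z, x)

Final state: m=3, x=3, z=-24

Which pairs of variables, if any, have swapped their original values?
None

Comparing initial and final values:
z: 8 → -24
x: -4 → 3
m: 3 → 3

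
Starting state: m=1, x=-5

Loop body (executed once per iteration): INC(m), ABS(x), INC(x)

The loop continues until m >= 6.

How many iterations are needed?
5

Tracing iterations:
Initial: m=1, x=-5
After iteration 1: m=2, x=6
After iteration 2: m=3, x=7
After iteration 3: m=4, x=8
After iteration 4: m=5, x=9
After iteration 5: m=6, x=10
m >= 6 now holds, so the loop exits after 5 iterations.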